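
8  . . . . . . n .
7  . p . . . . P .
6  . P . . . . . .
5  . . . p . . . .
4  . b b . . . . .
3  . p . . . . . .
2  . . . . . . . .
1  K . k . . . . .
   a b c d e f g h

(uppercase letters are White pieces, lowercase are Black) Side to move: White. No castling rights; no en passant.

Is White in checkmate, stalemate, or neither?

stalemate

White to move; white king on a1.
In check: no.
King squares — b1: attacked by Kc1; a2: attacked by Pb3; b2: attacked by Kc1.
Legal moves for White: none.
Not in check and no legal moves → stalemate.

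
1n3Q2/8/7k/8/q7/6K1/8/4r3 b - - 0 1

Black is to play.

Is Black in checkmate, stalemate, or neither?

neither

Black to move; black king on h6.
In check: yes, from the white queen on f8.
Legal moves for Black: Kh7, Kg6, Kh5, Kg5.
Black is in check but has 4 legal moves → neither.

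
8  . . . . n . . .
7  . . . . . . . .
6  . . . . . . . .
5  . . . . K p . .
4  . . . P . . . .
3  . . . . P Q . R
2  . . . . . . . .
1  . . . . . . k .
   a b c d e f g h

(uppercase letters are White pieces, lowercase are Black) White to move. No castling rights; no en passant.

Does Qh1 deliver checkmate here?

no

After Qh1: black king on g1; in check: yes, from the white queen on h1.
Black has 1 legal reply: Kf2.
In check but a legal move exists → not checkmate.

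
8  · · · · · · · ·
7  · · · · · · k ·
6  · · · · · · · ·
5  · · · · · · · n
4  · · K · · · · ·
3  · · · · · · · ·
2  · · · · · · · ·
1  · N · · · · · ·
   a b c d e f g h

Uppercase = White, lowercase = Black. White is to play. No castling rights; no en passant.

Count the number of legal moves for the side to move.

11

White to move; king on c4.
In check: no.
Legal moves: Kd5, Kc5, Kb5, Kd4, Kb4, Kd3, Kc3, Kb3, Nc3, Na3, Nd2.
Count: 11.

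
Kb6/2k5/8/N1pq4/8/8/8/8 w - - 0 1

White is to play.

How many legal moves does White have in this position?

2

White to move; king on a8.
In check: yes, from the black queen on d5.
Legal moves: Nb7, Nc6.
Count: 2.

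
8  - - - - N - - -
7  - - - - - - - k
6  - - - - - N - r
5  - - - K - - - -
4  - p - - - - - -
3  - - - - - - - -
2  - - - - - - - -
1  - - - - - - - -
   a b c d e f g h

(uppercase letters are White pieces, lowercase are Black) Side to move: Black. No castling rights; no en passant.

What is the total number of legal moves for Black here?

Black to move; king on h7.
In check: yes, from the white knight on f6.
Legal moves: Kh8, Kg6, Rxf6.
Count: 3.

3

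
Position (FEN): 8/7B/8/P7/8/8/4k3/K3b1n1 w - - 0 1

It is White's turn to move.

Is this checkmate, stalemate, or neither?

White to move; white king on a1.
In check: no.
Legal moves for White: Bg8, Bg6, Bf5, Be4, Bd3+, Bc2, Bb1, Kb2, Ka2, Kb1, a6.
White has 11 legal moves and is not in check → neither.

neither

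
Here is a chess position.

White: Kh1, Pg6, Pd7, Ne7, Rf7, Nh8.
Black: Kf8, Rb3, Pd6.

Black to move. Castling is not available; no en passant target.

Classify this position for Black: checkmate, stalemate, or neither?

Black to move; black king on f8.
In check: yes, from the white rook on f7.
King squares — e7: attacked by Rf7; f7: attacked by Pg6; g7: attacked by Rf7; e8: attacked by Pd7; g8: attacked by Ne7.
Legal moves for Black: none.
In check with no legal moves → checkmate.

checkmate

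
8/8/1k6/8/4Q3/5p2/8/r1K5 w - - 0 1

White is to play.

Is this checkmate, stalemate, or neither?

White to move; white king on c1.
In check: yes, from the black rook on a1.
King squares — b1: attacked by Ra1; d1: attacked by Ra1; b2: available; c2: available; d2: available.
Legal moves for White: Kd2, Kc2, Kb2, Qb1+.
White is in check but has 4 legal moves → neither.

neither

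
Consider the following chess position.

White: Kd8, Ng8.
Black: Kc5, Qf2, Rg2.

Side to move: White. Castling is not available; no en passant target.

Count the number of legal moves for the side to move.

8

White to move; king on d8.
In check: no.
Legal moves: Ne7, Nh6, Nf6, Ke8, Kc8, Ke7, Kd7, Kc7.
Count: 8.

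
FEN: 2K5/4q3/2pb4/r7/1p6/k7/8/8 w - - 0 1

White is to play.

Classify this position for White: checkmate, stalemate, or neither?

White to move; white king on c8.
In check: no.
King squares — b7: attacked by Qe7; c7: attacked by Bd6; d7: attacked by Qe7; b8: attacked by Bd6; d8: attacked by Qe7.
Legal moves for White: none.
Not in check and no legal moves → stalemate.

stalemate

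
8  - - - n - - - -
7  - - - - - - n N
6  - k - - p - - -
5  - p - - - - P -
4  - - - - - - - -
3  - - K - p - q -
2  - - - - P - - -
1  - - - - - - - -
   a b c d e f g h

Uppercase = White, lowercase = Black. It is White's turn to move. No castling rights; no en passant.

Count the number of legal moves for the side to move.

White to move; king on c3.
In check: no.
Legal moves: Nf8, Nf6, Kd4, Kb4, Kd3, Kb3, Kc2, Kb2, g6.
Count: 9.

9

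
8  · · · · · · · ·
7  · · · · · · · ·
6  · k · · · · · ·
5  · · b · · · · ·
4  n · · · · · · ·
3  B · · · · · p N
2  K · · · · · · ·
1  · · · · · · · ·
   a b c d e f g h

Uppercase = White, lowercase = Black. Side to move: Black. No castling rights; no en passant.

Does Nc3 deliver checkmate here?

no

After Nc3: white king on a2; in check: yes, from the black knight on c3.
White has 3 legal replies: Kb3, Kb2, Ka1.
In check but a legal move exists → not checkmate.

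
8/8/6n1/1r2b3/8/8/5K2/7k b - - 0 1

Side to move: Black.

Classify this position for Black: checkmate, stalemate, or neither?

Black to move; black king on h1.
In check: no.
Legal moves for Black include: Nh8, Nf8, Ne7, Nh4, Nf4, Bh8, Bb8, Bg7, Bc7, Bf6, Bd6, Bf4, Bd4+, Bg3+, Bc3, Bh2, Bb2, Ba1, ... (list truncated; more exist).
Black has legal moves and is not in check → neither.

neither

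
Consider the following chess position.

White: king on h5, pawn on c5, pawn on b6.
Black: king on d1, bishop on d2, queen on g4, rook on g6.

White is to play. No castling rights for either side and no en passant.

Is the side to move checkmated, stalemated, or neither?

White to move; white king on h5.
In check: yes, from the black queen on g4.
King squares — g4: attacked by Rg6; h4: attacked by Qg4; g5: attacked by Bd2; g6: attacked by Qg4; h6: attacked by Bd2.
Legal moves for White: none.
In check with no legal moves → checkmate.

checkmate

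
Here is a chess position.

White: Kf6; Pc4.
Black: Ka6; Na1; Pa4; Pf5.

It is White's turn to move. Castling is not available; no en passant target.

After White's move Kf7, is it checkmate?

no

After Kf7: black king on a6; in check: no.
Black is not in check, so this cannot be checkmate.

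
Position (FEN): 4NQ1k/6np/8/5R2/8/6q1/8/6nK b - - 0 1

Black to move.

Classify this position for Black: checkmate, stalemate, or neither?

Black to move; black king on h8.
In check: yes, from the white queen on f8.
King squares — g7: own knight; h7: own pawn; g8: attacked by Qf8.
Legal moves for Black: none.
In check with no legal moves → checkmate.

checkmate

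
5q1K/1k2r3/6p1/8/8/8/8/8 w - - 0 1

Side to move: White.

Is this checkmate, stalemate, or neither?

White to move; white king on h8.
In check: yes, from the black queen on f8.
King squares — g7: attacked by Re7; h7: attacked by Re7; g8: attacked by Qf8.
Legal moves for White: none.
In check with no legal moves → checkmate.

checkmate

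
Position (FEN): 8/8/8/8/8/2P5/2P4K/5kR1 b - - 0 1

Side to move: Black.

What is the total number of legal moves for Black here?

2

Black to move; king on f1.
In check: yes, from the white rook on g1.
Legal moves: Kf2, Ke2.
Count: 2.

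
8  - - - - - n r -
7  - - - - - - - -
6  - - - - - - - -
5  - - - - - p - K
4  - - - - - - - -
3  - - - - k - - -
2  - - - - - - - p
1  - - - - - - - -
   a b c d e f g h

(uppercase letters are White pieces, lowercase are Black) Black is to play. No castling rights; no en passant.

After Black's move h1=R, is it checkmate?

After h1=R: white king on h5; in check: yes, from the black rook on h1.
King squares — g4: attacked by Pf5; h4: attacked by Rh1; g5: attacked by Rg8; g6: attacked by Nf8; h6: attacked by Rh1.
White has no legal moves → checkmate.

yes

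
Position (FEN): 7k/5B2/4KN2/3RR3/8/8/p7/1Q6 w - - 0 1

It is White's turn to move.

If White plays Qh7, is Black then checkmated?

After Qh7: black king on h8; in check: yes, from the white queen on h7.
King squares — g7: attacked by Qh7; h7: attacked by Nf6; g8: attacked by Nf6.
Black has no legal moves → checkmate.

yes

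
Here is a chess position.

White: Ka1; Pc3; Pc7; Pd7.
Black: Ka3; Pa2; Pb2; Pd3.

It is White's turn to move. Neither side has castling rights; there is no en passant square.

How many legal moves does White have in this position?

0

White to move; king on a1.
In check: yes, from the black pawn on b2.
Legal moves: none.
Count: 0.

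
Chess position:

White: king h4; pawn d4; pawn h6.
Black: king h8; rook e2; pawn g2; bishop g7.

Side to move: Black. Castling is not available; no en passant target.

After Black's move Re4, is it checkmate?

no

After Re4: white king on h4; in check: yes, from the black rook on e4.
White has 4 legal replies: Kh5, Kg5, Kh3, Kg3.
In check but a legal move exists → not checkmate.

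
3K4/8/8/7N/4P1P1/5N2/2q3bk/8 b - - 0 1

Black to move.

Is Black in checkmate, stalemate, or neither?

Black to move; black king on h2.
In check: yes, from the white knight on f3.
King squares — g1: attacked by Nf3; h1: available; g2: own bishop; g3: attacked by Nh5; h3: available.
Legal moves for Black: Kh3, Kh1, Bxf3.
Black is in check but has 3 legal moves → neither.

neither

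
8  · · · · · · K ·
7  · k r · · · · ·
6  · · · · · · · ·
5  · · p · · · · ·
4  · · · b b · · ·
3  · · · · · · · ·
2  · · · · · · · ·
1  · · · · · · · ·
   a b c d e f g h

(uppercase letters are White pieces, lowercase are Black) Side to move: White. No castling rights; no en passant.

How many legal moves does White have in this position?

1

White to move; king on g8.
In check: no.
Legal moves: Kf8.
Count: 1.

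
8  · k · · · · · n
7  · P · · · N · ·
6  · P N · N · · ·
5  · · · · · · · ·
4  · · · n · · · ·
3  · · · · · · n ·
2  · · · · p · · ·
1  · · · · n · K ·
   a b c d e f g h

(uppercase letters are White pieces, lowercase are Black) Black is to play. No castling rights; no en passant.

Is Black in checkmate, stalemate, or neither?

Black to move; black king on b8.
In check: yes, from the white knight on c6.
Legal moves for Black: Kxb7, Nxc6.
Black is in check but has 2 legal moves → neither.

neither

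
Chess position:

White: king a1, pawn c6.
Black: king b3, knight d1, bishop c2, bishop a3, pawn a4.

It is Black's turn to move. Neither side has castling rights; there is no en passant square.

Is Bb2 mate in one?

yes

After Bb2: white king on a1; in check: yes, from the black bishop on b2.
King squares — b1: attacked by Bc2; a2: attacked by Kb3; b2: attacked by Nd1.
White has no legal moves → checkmate.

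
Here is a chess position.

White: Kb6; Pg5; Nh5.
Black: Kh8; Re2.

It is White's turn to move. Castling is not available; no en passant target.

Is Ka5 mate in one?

After Ka5: black king on h8; in check: no.
Black is not in check, so this cannot be checkmate.

no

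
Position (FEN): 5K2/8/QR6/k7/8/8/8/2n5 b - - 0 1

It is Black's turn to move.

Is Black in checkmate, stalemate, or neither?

Black to move; black king on a5.
In check: yes, from the white queen on a6.
King squares — a4: attacked by Qa6; b4: attacked by Rb6; b5: attacked by Qa6; a6: attacked by Rb6; b6: attacked by Qa6.
Legal moves for Black: none.
In check with no legal moves → checkmate.

checkmate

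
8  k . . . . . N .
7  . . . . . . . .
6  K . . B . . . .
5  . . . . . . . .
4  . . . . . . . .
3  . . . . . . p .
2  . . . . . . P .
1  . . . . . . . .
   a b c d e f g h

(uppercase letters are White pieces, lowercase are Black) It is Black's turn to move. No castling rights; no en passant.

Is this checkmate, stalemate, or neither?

Black to move; black king on a8.
In check: no.
King squares — a7: attacked by Ka6; b7: attacked by Ka6; b8: attacked by Bd6.
Legal moves for Black: none.
Not in check and no legal moves → stalemate.

stalemate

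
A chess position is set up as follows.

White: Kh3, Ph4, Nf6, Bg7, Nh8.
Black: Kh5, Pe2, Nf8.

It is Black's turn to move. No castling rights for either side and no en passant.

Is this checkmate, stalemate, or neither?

checkmate

Black to move; black king on h5.
In check: yes, from the white knight on f6.
King squares — g4: attacked by Kh3; h4: attacked by Kh3; g5: attacked by Ph4; g6: attacked by Nh8; h6: attacked by Bg7.
Legal moves for Black: none.
In check with no legal moves → checkmate.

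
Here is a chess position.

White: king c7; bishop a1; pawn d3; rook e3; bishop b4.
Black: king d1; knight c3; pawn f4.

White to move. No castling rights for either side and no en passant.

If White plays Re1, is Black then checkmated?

After Re1: black king on d1; in check: yes, from the white rook on e1.
Black has 3 legal replies: Kd2, Kc2, Kxe1.
In check but a legal move exists → not checkmate.

no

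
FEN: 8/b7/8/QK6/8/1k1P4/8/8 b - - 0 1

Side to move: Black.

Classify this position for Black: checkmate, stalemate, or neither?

neither

Black to move; black king on b3.
In check: no.
Legal moves for Black: Bb8, Bb6, Bc5, Bd4, Be3, Bf2, Bg1, Kc2, Kb2.
Black has 9 legal moves and is not in check → neither.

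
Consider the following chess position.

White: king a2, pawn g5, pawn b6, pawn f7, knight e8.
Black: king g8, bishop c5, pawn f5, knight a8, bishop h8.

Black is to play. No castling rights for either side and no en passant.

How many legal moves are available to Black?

3

Black to move; king on g8.
In check: yes, from the white pawn on f7.
Legal moves: Kf8, Kh7, Kxf7.
Count: 3.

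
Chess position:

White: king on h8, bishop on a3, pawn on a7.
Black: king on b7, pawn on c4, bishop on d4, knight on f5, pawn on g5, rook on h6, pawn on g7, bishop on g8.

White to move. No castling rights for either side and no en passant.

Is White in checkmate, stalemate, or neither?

White to move; white king on h8.
In check: yes, from the black rook on h6.
King squares — g7: attacked by Bd4; h7: attacked by Rh6; g8: available.
Legal moves for White: Kxg8.
White is in check but has 1 legal move → neither.

neither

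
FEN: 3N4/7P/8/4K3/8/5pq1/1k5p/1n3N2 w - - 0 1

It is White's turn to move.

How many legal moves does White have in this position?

White to move; king on e5.
In check: yes, from the black queen on g3.
Legal moves: Kf6, Ke6, Kf5, Kd5, Ke4, Kd4, Nxg3.
Count: 7.

7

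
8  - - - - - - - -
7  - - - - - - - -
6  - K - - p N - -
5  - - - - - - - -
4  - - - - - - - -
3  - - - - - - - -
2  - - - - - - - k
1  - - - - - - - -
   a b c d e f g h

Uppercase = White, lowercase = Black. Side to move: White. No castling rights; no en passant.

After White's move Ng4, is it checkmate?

no

After Ng4: black king on h2; in check: yes, from the white knight on g4.
Black has 5 legal replies: Kh3, Kg3, Kg2, Kh1, Kg1.
In check but a legal move exists → not checkmate.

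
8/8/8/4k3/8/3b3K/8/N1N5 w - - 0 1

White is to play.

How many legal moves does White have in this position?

11

White to move; king on h3.
In check: no.
Legal moves: Kh4, Kg4, Kg3, Kh2, Kg2, Nxd3+, Ncb3, Ne2, Na2, Nab3, Nc2.
Count: 11.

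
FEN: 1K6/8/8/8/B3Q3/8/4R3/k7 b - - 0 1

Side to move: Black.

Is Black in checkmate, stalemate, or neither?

Black to move; black king on a1.
In check: no.
King squares — b1: attacked by Qe4; a2: attacked by Re2; b2: attacked by Re2.
Legal moves for Black: none.
Not in check and no legal moves → stalemate.

stalemate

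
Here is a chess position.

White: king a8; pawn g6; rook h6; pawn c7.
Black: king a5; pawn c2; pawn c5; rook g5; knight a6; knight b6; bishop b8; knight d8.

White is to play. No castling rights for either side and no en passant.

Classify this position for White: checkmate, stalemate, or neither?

White to move; white king on a8.
In check: yes, from the black knight on b6.
King squares — a7: attacked by Bb8; b7: attacked by Nd8; b8: attacked by Na6.
Legal moves for White: none.
In check with no legal moves → checkmate.

checkmate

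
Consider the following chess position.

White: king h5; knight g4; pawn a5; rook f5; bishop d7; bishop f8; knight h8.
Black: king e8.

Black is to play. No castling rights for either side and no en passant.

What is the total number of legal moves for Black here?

Black to move; king on e8.
In check: yes, from the white bishop on d7.
Legal moves: Kd8, Kxd7.
Count: 2.

2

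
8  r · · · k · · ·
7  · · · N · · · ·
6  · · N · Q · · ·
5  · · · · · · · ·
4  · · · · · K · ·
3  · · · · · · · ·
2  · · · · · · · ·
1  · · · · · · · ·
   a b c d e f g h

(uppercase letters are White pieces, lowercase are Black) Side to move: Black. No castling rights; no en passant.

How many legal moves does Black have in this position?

Black to move; king on e8.
In check: yes, from the white queen on e6.
Legal moves: none.
Count: 0.

0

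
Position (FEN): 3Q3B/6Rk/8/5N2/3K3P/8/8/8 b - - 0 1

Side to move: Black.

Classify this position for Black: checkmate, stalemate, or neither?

checkmate

Black to move; black king on h7.
In check: yes, from the white rook on g7.
King squares — g6: attacked by Rg7; h6: attacked by Nf5; g7: attacked by Nf5; g8: attacked by Rg7; h8: attacked by Qd8.
Legal moves for Black: none.
In check with no legal moves → checkmate.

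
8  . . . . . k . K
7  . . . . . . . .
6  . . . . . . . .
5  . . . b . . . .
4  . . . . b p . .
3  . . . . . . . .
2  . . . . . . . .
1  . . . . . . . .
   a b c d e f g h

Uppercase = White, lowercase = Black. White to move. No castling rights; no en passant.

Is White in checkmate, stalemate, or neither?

White to move; white king on h8.
In check: no.
King squares — g7: attacked by Kf8; h7: attacked by Be4; g8: attacked by Bd5.
Legal moves for White: none.
Not in check and no legal moves → stalemate.

stalemate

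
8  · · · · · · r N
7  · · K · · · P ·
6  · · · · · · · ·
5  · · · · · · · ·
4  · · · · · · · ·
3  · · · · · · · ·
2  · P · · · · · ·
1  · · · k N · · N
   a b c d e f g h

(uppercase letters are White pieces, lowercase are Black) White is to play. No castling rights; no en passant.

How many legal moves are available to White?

15

White to move; king on c7.
In check: no.
Legal moves: Nf7, Ng6, Kd7, Kb7, Kd6, Kc6, Kb6, Ng3, Nf2+, Nf3, Nd3, Ng2, Nc2, b3, b4.
Count: 15.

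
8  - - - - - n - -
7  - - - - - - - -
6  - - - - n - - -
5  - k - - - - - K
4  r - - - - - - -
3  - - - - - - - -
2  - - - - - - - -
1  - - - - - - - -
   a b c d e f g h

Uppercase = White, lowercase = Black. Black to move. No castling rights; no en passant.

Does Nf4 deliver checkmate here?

no

After Nf4: white king on h5; in check: yes, from the black knight on f4.
White has 4 legal replies: Kh6, Kg5, Kh4, Kg4.
In check but a legal move exists → not checkmate.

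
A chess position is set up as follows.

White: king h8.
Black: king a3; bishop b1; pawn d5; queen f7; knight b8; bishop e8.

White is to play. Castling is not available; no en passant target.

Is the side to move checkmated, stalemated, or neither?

White to move; white king on h8.
In check: no.
King squares — g7: attacked by Qf7; h7: attacked by Bb1; g8: attacked by Qf7.
Legal moves for White: none.
Not in check and no legal moves → stalemate.

stalemate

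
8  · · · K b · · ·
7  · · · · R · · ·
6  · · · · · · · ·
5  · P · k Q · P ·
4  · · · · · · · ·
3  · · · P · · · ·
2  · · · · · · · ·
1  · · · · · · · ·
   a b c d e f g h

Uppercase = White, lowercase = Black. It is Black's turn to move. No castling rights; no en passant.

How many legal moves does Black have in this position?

Black to move; king on d5.
In check: yes, from the white queen on e5.
Legal moves: none.
Count: 0.

0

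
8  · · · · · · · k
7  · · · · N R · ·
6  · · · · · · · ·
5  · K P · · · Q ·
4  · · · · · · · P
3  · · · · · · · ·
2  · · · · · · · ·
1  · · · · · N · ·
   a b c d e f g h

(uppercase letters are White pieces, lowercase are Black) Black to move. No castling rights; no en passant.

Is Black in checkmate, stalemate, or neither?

stalemate

Black to move; black king on h8.
In check: no.
King squares — g7: attacked by Qg5; h7: attacked by Rf7; g8: attacked by Qg5.
Legal moves for Black: none.
Not in check and no legal moves → stalemate.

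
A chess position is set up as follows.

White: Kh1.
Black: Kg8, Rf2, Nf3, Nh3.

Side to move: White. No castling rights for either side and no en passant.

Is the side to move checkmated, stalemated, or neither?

stalemate

White to move; white king on h1.
In check: no.
King squares — g1: attacked by Nf3; g2: attacked by Rf2; h2: attacked by Rf2.
Legal moves for White: none.
Not in check and no legal moves → stalemate.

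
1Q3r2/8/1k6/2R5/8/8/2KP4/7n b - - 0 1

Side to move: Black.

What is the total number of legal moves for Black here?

Black to move; king on b6.
In check: yes, from the white queen on b8.
Legal moves: Ka6, Kxc5, Rxb8.
Count: 3.

3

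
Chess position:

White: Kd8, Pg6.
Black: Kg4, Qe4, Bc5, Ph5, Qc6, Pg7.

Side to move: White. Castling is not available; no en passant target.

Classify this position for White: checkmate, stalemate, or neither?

stalemate

White to move; white king on d8.
In check: no.
King squares — c7: attacked by Qc6; d7: attacked by Qc6; e7: attacked by Qe4; c8: attacked by Qc6; e8: attacked by Qe4.
Legal moves for White: none.
Not in check and no legal moves → stalemate.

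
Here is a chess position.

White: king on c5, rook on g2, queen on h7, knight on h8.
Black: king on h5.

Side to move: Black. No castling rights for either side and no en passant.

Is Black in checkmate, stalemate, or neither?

checkmate

Black to move; black king on h5.
In check: yes, from the white queen on h7.
King squares — g4: attacked by Rg2; h4: attacked by Qh7; g5: attacked by Rg2; g6: attacked by Rg2; h6: attacked by Qh7.
Legal moves for Black: none.
In check with no legal moves → checkmate.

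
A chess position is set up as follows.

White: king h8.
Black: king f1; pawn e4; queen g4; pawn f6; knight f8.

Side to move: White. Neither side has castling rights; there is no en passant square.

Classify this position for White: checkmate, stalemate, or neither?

White to move; white king on h8.
In check: no.
King squares — g7: attacked by Qg4; h7: attacked by Nf8; g8: attacked by Qg4.
Legal moves for White: none.
Not in check and no legal moves → stalemate.

stalemate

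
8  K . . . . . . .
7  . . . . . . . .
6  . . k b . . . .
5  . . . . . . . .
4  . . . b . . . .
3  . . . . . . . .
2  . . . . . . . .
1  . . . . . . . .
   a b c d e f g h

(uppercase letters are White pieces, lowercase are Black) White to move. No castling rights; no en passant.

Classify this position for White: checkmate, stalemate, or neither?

White to move; white king on a8.
In check: no.
King squares — a7: attacked by Bd4; b7: attacked by Kc6; b8: attacked by Bd6.
Legal moves for White: none.
Not in check and no legal moves → stalemate.

stalemate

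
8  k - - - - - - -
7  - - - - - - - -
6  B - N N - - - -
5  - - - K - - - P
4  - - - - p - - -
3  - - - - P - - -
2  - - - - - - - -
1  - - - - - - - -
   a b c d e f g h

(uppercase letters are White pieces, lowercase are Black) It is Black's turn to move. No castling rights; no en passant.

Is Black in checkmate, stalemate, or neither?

Black to move; black king on a8.
In check: no.
King squares — a7: attacked by Nc6; b7: attacked by Ba6; b8: attacked by Nc6.
Legal moves for Black: none.
Not in check and no legal moves → stalemate.

stalemate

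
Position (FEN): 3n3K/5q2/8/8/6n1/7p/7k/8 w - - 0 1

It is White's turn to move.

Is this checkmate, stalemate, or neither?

White to move; white king on h8.
In check: no.
King squares — g7: attacked by Qf7; h7: attacked by Qf7; g8: attacked by Qf7.
Legal moves for White: none.
Not in check and no legal moves → stalemate.

stalemate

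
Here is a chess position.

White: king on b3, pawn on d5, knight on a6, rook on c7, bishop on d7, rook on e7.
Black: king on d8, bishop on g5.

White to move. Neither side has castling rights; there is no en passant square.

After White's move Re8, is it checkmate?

After Re8: black king on d8; in check: yes, from the white rook on e8.
King squares — c7: attacked by Na6; d7: attacked by Rc7; e7: attacked by Re8; c8: attacked by Rc7; e8: attacked by Bd7.
Black has no legal moves → checkmate.

yes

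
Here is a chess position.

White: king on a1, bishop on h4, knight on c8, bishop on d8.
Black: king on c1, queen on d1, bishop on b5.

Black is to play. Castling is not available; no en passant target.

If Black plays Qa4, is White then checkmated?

After Qa4: white king on a1; in check: yes, from the black queen on a4.
King squares — b1: attacked by Kc1; a2: attacked by Qa4; b2: attacked by Kc1.
White has no legal moves → checkmate.

yes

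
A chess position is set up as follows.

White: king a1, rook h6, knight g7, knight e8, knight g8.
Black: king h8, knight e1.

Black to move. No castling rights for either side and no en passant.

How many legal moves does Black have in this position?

Black to move; king on h8.
In check: yes, from the white rook on h6.
Legal moves: Kxg8.
Count: 1.

1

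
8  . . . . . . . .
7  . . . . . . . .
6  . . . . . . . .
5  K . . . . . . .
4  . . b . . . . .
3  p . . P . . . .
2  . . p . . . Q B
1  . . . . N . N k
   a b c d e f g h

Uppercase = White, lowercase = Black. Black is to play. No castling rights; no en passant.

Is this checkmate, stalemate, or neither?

Black to move; black king on h1.
In check: yes, from the white queen on g2.
King squares — g1: attacked by Qg2; g2: attacked by Ne1; h2: attacked by Qg2.
Legal moves for Black: none.
In check with no legal moves → checkmate.

checkmate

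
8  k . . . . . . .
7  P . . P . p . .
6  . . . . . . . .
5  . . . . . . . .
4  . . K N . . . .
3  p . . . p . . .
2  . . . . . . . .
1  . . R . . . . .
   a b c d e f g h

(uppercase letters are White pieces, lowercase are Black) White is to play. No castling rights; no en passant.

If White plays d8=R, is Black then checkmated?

no

After d8=R: black king on a8; in check: yes, from the white rook on d8.
Black has 2 legal replies: Kb7, Kxa7.
In check but a legal move exists → not checkmate.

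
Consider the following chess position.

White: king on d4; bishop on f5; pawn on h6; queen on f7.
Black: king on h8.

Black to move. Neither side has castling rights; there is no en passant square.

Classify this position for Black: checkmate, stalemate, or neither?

stalemate

Black to move; black king on h8.
In check: no.
King squares — g7: attacked by Ph6; h7: attacked by Bf5; g8: attacked by Qf7.
Legal moves for Black: none.
Not in check and no legal moves → stalemate.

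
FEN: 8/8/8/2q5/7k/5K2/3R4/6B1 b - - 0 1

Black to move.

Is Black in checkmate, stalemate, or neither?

neither

Black to move; black king on h4.
In check: no.
Legal moves for Black include: Qf8+, Qc8, Qe7, Qc7, Qa7, Qd6, Qc6+, Qb6, Qh5+, Qg5, Qf5+, Qe5, Qd5+, Qb5, Qa5, Qd4, Qc4, Qb4, ... (list truncated; more exist).
Black has legal moves and is not in check → neither.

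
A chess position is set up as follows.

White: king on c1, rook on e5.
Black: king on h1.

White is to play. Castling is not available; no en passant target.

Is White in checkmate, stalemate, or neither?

White to move; white king on c1.
In check: no.
Legal moves for White include: Re8, Re7, Re6, Rh5+, Rg5, Rf5, Rd5, Rc5, Rb5, Ra5, Re4, Re3, Re2, Re1+, Kd2, Kc2, Kb2, Kd1, ... (list truncated; more exist).
White has legal moves and is not in check → neither.

neither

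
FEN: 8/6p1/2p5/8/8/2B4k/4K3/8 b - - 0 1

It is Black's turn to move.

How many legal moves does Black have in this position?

Black to move; king on h3.
In check: no.
Legal moves: Kh4, Kg4, Kg3, Kh2, Kg2, g6, c5, g5.
Count: 8.

8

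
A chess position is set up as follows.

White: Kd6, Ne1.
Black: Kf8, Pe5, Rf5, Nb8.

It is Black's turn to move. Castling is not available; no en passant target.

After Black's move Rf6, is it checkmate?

After Rf6: white king on d6; in check: yes, from the black rook on f6.
White has 4 legal replies: Kc7, Kxe5, Kd5, Kc5.
In check but a legal move exists → not checkmate.

no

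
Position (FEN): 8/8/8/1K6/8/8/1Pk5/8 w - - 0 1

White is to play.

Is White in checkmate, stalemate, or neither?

White to move; white king on b5.
In check: no.
Legal moves for White: Kc6, Kb6, Ka6, Kc5, Ka5, Kc4, Kb4, Ka4, b3, b4.
White has 10 legal moves and is not in check → neither.

neither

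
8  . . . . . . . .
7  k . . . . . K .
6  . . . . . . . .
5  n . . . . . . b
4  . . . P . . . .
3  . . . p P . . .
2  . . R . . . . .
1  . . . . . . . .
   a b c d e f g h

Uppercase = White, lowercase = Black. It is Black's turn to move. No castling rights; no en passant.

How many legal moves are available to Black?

Black to move; king on a7.
In check: no.
Legal moves: Kb8, Ka8, Kb7, Kb6, Ka6, Be8, Bf7, Bg6, Bg4, Bf3, Be2, Bd1, Nb7, Nc6, Nc4, Nb3, dxc2, d2.
Count: 18.

18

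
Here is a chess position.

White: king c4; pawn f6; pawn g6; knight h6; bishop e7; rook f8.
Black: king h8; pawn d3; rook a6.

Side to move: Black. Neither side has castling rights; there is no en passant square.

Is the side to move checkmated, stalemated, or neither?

Black to move; black king on h8.
In check: yes, from the white rook on f8.
King squares — g7: attacked by Pf6; h7: attacked by Pg6; g8: attacked by Nh6.
Legal moves for Black: none.
In check with no legal moves → checkmate.

checkmate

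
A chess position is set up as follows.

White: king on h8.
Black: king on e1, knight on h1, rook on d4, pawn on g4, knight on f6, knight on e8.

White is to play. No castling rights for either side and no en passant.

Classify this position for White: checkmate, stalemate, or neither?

White to move; white king on h8.
In check: no.
King squares — g7: attacked by Ne8; h7: attacked by Nf6; g8: attacked by Nf6.
Legal moves for White: none.
Not in check and no legal moves → stalemate.

stalemate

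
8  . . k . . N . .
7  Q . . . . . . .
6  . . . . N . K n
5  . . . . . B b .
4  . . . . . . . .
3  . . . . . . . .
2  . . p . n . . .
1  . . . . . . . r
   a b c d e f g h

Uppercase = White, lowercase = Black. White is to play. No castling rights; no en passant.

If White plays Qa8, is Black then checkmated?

yes

After Qa8: black king on c8; in check: yes, from the white queen on a8.
King squares — b7: attacked by Qa8; c7: attacked by Ne6; d7: attacked by Nf8; b8: attacked by Qa8; d8: attacked by Ne6.
Black has no legal moves → checkmate.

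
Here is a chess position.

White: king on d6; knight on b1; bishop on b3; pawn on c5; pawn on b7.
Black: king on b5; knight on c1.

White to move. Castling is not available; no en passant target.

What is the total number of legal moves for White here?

White to move; king on d6.
In check: no.
Legal moves: Ke7, Kd7, Kc7, Ke6, Ke5, Kd5, Bg8, Bf7, Be6, Bd5, Bc4+, Ba4+, Bc2, Ba2, Bd1, Nc3+, Na3+, Nd2, b8=Q+, b8=R+, b8=B, b8=N, c6.
Count: 23.

23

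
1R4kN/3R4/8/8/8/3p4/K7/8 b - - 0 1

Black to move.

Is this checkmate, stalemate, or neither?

checkmate

Black to move; black king on g8.
In check: yes, from the white rook on b8.
King squares — f7: attacked by Rd7; g7: attacked by Rd7; h7: attacked by Rd7; f8: attacked by Rb8; h8: attacked by Rb8.
Legal moves for Black: none.
In check with no legal moves → checkmate.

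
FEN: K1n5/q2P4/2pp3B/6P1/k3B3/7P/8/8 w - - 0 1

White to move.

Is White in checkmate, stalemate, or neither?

White to move; white king on a8.
In check: yes, from the black queen on a7.
King squares — a7: attacked by Nc8; b7: attacked by Qa7; b8: attacked by Qa7.
Legal moves for White: none.
In check with no legal moves → checkmate.

checkmate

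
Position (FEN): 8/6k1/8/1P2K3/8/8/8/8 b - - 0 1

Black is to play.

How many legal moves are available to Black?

Black to move; king on g7.
In check: no.
Legal moves: Kh8, Kg8, Kf8, Kh7, Kf7, Kh6, Kg6.
Count: 7.

7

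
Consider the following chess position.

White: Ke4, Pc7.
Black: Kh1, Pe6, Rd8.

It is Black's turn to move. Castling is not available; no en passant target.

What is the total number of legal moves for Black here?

Black to move; king on h1.
In check: no.
Legal moves: Rh8, Rg8, Rf8, Re8, Rc8, Rb8, Ra8, Rd7, Rd6, Rd5, Rd4+, Rd3, Rd2, Rd1, Kh2, Kg2, Kg1, e5.
Count: 18.

18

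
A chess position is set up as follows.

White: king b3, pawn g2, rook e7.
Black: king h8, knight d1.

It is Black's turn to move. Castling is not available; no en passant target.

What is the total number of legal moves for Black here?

5

Black to move; king on h8.
In check: no.
Legal moves: Kg8, Ne3, Nc3, Nf2, Nb2.
Count: 5.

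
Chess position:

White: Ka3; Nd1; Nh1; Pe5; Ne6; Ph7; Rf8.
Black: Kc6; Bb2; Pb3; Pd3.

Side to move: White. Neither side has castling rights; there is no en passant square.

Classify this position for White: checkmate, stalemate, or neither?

neither

White to move; white king on a3.
In check: yes, from the black bishop on b2.
Legal moves for White: Kb4, Ka4, Kxb3, Kxb2, Nxb2.
White is in check but has 5 legal moves → neither.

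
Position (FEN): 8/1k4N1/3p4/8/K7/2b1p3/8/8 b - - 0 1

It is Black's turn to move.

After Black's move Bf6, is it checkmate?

After Bf6: white king on a4; in check: no.
White is not in check, so this cannot be checkmate.

no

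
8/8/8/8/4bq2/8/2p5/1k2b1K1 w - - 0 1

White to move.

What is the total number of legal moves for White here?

0

White to move; king on g1.
In check: no.
Legal moves: none.
Count: 0.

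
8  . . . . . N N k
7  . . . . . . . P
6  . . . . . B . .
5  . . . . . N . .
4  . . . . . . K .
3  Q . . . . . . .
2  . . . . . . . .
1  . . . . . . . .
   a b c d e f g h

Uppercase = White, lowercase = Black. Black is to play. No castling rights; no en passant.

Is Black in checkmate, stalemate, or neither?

checkmate

Black to move; black king on h8.
In check: yes, from the white bishop on f6.
King squares — g7: attacked by Nf5; h7: attacked by Nf8; g8: attacked by Ph7.
Legal moves for Black: none.
In check with no legal moves → checkmate.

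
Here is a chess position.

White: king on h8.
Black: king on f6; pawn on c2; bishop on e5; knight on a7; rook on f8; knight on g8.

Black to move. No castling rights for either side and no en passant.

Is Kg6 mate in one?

After Kg6: white king on h8; in check: yes, from the black bishop on e5.
King squares — g7: attacked by Be5; h7: attacked by Kg6; g8: attacked by Rf8.
White has no legal moves → checkmate.

yes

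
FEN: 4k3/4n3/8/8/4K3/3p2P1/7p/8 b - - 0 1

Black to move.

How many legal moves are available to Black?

Black to move; king on e8.
In check: no.
Legal moves: Kf8, Kd8, Kf7, Kd7, Ng8, Nc8, Ng6, Nc6, Nf5, Nd5, d2, h1=Q+, h1=R, h1=B+, h1=N.
Count: 15.

15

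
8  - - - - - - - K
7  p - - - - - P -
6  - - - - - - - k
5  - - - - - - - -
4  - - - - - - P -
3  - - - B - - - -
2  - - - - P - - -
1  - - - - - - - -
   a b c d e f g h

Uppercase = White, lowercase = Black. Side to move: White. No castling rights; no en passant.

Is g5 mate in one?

no

After g5: black king on h6; in check: yes, from the white pawn on g5.
Black has 2 legal replies: Kh5, Kxg5.
In check but a legal move exists → not checkmate.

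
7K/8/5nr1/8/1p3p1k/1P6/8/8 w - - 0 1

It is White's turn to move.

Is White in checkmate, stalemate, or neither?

White to move; white king on h8.
In check: no.
King squares — g7: attacked by Rg6; h7: attacked by Nf6; g8: attacked by Nf6.
Legal moves for White: none.
Not in check and no legal moves → stalemate.

stalemate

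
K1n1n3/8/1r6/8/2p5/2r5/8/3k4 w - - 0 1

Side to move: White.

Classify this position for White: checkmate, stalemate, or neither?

White to move; white king on a8.
In check: no.
King squares — a7: attacked by Nc8; b7: attacked by Rb6; b8: attacked by Rb6.
Legal moves for White: none.
Not in check and no legal moves → stalemate.

stalemate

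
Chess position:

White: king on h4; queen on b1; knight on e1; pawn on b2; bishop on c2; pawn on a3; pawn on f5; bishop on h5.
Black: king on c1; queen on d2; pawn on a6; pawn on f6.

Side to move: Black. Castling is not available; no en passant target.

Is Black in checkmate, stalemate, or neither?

checkmate

Black to move; black king on c1.
In check: yes, from the white queen on b1.
King squares — b1: attacked by Bc2; d1: attacked by Qb1; b2: attacked by Qb1; c2: attacked by Qb1; d2: own queen.
Legal moves for Black: none.
In check with no legal moves → checkmate.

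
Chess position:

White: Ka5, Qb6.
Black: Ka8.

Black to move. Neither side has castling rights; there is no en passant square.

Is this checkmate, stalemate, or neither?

stalemate

Black to move; black king on a8.
In check: no.
King squares — a7: attacked by Qb6; b7: attacked by Qb6; b8: attacked by Qb6.
Legal moves for Black: none.
Not in check and no legal moves → stalemate.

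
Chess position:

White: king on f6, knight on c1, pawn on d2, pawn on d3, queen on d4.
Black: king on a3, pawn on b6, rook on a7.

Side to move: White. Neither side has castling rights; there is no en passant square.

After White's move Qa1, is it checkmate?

After Qa1: black king on a3; in check: yes, from the white queen on a1.
Black has 1 legal reply: Kb4.
In check but a legal move exists → not checkmate.

no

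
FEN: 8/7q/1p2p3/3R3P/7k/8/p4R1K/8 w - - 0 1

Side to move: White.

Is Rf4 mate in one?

yes

After Rf4: black king on h4; in check: yes, from the white rook on f4.
King squares — g3: attacked by Kh2; h3: attacked by Kh2; g4: attacked by Rf4; g5: attacked by Rd5; h5: attacked by Rd5.
Black has no legal moves → checkmate.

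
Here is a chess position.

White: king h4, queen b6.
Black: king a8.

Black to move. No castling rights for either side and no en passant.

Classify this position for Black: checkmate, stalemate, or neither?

Black to move; black king on a8.
In check: no.
King squares — a7: attacked by Qb6; b7: attacked by Qb6; b8: attacked by Qb6.
Legal moves for Black: none.
Not in check and no legal moves → stalemate.

stalemate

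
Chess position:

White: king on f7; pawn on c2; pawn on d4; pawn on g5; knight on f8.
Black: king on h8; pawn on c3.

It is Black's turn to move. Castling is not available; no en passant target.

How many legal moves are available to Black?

0

Black to move; king on h8.
In check: no.
Legal moves: none.
Count: 0.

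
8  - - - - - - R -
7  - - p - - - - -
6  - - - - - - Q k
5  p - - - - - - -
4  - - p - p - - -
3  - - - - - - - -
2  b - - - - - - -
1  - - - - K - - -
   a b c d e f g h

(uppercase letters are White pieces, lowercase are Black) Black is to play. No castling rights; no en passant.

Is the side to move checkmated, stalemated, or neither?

Black to move; black king on h6.
In check: yes, from the white queen on g6.
King squares — g5: attacked by Qg6; h5: attacked by Qg6; g6: attacked by Rg8; g7: attacked by Qg6; h7: attacked by Qg6.
Legal moves for Black: none.
In check with no legal moves → checkmate.

checkmate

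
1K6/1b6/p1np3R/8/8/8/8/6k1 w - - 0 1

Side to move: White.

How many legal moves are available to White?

White to move; king on b8.
In check: yes, from the black knight on c6.
Legal moves: Kc7, Kxb7.
Count: 2.

2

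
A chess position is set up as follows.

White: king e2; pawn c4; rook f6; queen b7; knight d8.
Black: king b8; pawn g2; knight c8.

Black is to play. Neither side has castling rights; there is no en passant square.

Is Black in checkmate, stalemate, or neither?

checkmate

Black to move; black king on b8.
In check: yes, from the white queen on b7.
King squares — a7: attacked by Qb7; b7: attacked by Nd8; c7: attacked by Qb7; a8: attacked by Qb7; c8: own knight.
Legal moves for Black: none.
In check with no legal moves → checkmate.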